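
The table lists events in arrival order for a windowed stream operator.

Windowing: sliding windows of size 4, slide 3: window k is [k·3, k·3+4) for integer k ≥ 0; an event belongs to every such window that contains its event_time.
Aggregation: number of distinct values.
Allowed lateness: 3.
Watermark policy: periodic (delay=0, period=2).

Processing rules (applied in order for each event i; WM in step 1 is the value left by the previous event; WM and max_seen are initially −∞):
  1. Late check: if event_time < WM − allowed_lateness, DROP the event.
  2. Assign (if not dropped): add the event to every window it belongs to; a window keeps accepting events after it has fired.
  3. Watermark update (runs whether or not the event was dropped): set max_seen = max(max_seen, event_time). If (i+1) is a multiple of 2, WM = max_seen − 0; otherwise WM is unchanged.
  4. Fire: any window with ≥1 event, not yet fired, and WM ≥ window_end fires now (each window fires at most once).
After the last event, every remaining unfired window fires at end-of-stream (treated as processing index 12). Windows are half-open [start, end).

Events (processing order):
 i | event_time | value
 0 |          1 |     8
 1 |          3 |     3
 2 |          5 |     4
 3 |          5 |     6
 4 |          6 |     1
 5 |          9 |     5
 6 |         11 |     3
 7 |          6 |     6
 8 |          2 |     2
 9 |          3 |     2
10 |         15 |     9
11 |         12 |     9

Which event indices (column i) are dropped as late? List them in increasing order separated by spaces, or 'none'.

i=0 t=1 v=8: → [0,4); WM=−∞
i=1 t=3 v=3: → [3,7),[0,4); WM=3
i=2 t=5 v=4: → [3,7); WM=3
i=3 t=5 v=6: → [3,7); WM=5; [0,4) fires=2
i=4 t=6 v=1: → [6,10),[3,7); WM=5
i=5 t=9 v=5: → [9,13),[6,10); WM=9; [3,7) fires=4
i=6 t=11 v=3: → [9,13); WM=9
i=7 t=6 v=6: → [6,10),[3,7); WM=11; [6,10) fires=3
i=8 t=2 v=2: DROP (t<11-3); WM=11
i=9 t=3 v=2: DROP (t<11-3); WM=11
i=10 t=15 v=9: → [15,19),[12,16); WM=11
i=11 t=12 v=9: → [12,16),[9,13); WM=15; [9,13) fires=3

8 9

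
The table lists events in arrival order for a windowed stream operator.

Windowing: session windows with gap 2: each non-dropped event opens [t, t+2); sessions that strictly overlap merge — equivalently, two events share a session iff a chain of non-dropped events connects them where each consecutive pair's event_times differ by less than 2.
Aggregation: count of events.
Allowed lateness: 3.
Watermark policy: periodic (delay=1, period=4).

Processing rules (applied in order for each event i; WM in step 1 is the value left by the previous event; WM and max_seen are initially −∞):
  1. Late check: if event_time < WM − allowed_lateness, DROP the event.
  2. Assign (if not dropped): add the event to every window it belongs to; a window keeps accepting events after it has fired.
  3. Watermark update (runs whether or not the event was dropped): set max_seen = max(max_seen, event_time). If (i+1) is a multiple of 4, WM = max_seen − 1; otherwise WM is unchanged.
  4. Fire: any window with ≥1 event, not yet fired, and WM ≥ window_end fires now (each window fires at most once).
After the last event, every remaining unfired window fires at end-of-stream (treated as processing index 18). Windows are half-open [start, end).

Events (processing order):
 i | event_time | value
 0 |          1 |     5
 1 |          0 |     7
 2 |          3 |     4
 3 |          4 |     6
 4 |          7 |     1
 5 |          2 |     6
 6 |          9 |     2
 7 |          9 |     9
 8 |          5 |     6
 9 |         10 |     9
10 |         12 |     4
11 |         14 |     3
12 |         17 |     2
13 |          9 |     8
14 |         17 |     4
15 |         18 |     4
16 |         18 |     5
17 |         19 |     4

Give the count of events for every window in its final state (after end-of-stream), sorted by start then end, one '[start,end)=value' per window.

i=0 t=1 v=5: → [1,3); WM=−∞
i=1 t=0 v=7: → [0,3); WM=−∞
i=2 t=3 v=4: → [3,5); WM=−∞
i=3 t=4 v=6: → [3,6); WM=3
i=4 t=7 v=1: → [7,9); WM=3
i=5 t=2 v=6: → [0,6); WM=3
i=6 t=9 v=2: → [9,11); WM=3
i=7 t=9 v=9: → [9,11); WM=8
i=8 t=5 v=6: → [0,7); WM=8
i=9 t=10 v=9: → [9,12); WM=8
i=10 t=12 v=4: → [12,14); WM=8
i=11 t=14 v=3: → [14,16); WM=13
i=12 t=17 v=2: → [17,19); WM=13
i=13 t=9 v=8: DROP (t<13-3); WM=13
i=14 t=17 v=4: → [17,19); WM=13
i=15 t=18 v=4: → [17,20); WM=17
i=16 t=18 v=5: → [17,20); WM=17
i=17 t=19 v=4: → [17,21); WM=17

[0,7)=6 [7,9)=1 [9,12)=3 [12,14)=1 [14,16)=1 [17,21)=5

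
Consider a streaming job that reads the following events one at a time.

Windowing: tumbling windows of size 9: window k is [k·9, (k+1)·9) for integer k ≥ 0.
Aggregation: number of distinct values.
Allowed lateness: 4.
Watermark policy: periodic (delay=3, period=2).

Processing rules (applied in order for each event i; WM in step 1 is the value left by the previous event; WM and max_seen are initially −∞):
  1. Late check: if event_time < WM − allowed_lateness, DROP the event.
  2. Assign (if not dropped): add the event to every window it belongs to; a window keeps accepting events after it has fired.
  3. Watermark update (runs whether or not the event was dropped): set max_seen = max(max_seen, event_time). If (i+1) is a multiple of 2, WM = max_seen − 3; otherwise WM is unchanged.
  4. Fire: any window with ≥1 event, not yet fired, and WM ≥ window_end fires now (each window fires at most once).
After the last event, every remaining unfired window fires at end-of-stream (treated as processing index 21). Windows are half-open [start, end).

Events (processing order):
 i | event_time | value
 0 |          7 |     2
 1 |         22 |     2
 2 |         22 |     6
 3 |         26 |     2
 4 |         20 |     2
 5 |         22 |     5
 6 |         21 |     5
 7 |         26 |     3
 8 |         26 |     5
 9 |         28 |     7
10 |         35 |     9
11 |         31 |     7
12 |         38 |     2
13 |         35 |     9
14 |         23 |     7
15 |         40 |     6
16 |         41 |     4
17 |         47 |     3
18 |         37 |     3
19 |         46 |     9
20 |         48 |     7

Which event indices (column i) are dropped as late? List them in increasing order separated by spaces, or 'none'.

i=0 t=7 v=2: → [0,9); WM=−∞
i=1 t=22 v=2: → [18,27); WM=19; [0,9) fires=1
i=2 t=22 v=6: → [18,27); WM=19
i=3 t=26 v=2: → [18,27); WM=23
i=4 t=20 v=2: → [18,27); WM=23
i=5 t=22 v=5: → [18,27); WM=23
i=6 t=21 v=5: → [18,27); WM=23
i=7 t=26 v=3: → [18,27); WM=23
i=8 t=26 v=5: → [18,27); WM=23
i=9 t=28 v=7: → [27,36); WM=25
i=10 t=35 v=9: → [27,36); WM=25
i=11 t=31 v=7: → [27,36); WM=32; [18,27) fires=4
i=12 t=38 v=2: → [36,45); WM=32
i=13 t=35 v=9: → [27,36); WM=35
i=14 t=23 v=7: DROP (t<35-4); WM=35
i=15 t=40 v=6: → [36,45); WM=37; [27,36) fires=2
i=16 t=41 v=4: → [36,45); WM=37
i=17 t=47 v=3: → [45,54); WM=44
i=18 t=37 v=3: DROP (t<44-4); WM=44
i=19 t=46 v=9: → [45,54); WM=44
i=20 t=48 v=7: → [45,54); WM=44

14 18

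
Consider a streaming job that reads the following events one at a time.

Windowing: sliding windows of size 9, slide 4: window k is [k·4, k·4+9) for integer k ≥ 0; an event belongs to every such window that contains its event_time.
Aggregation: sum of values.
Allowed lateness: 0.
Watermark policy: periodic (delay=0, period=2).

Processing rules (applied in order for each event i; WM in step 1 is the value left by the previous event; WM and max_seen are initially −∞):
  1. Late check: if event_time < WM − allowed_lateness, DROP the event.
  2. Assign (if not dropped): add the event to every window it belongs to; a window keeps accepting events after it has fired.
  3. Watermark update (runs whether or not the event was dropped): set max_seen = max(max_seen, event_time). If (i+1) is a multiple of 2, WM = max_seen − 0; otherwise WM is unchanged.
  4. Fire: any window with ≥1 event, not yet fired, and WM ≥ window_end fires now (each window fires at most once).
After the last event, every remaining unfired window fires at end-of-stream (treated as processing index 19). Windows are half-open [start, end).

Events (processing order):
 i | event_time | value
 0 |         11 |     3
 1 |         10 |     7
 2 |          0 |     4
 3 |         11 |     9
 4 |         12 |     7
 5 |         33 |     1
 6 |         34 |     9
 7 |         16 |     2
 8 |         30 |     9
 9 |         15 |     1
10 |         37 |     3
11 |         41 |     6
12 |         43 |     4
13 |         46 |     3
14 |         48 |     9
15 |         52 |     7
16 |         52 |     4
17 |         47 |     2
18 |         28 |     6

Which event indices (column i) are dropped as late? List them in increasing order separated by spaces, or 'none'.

i=0 t=11 v=3: → [8,17),[4,13); WM=−∞
i=1 t=10 v=7: → [8,17),[4,13); WM=11
i=2 t=0 v=4: DROP (t<11-0); WM=11
i=3 t=11 v=9: → [8,17),[4,13); WM=11
i=4 t=12 v=7: → [12,21),[8,17),[4,13); WM=11
i=5 t=33 v=1: → [32,41),[28,37); WM=33; [4,13) fires=26 [8,17) fires=26 [12,21) fires=7
i=6 t=34 v=9: → [32,41),[28,37); WM=33
i=7 t=16 v=2: DROP (t<33-0); WM=34
i=8 t=30 v=9: DROP (t<34-0); WM=34
i=9 t=15 v=1: DROP (t<34-0); WM=34
i=10 t=37 v=3: → [36,45),[32,41); WM=34
i=11 t=41 v=6: → [40,49),[36,45); WM=41; [28,37) fires=10 [32,41) fires=13
i=12 t=43 v=4: → [40,49),[36,45); WM=41
i=13 t=46 v=3: → [44,53),[40,49); WM=46; [36,45) fires=13
i=14 t=48 v=9: → [48,57),[44,53),[40,49); WM=46
i=15 t=52 v=7: → [52,61),[48,57),[44,53); WM=52; [40,49) fires=22
i=16 t=52 v=4: → [52,61),[48,57),[44,53); WM=52
i=17 t=47 v=2: DROP (t<52-0); WM=52
i=18 t=28 v=6: DROP (t<52-0); WM=52

2 7 8 9 17 18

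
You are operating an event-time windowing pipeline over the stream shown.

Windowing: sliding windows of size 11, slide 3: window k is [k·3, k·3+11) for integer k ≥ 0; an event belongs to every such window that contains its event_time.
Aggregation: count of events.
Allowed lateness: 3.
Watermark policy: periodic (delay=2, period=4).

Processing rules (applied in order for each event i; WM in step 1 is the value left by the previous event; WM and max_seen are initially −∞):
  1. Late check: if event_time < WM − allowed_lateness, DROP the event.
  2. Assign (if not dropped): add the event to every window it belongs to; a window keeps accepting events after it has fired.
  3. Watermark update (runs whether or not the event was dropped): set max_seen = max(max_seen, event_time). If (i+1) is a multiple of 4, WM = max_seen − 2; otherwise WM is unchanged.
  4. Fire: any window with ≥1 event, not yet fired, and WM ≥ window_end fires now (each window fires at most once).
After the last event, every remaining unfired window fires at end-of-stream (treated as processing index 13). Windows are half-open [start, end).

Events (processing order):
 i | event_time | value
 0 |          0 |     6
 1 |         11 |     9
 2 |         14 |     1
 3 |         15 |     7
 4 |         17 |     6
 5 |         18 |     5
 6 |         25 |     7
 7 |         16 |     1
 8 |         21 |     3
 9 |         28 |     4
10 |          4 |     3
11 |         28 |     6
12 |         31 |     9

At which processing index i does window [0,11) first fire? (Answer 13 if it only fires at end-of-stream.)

i=0 t=0 v=6: → [0,11); WM=−∞
i=1 t=11 v=9: → [9,20),[6,17),[3,14); WM=−∞
i=2 t=14 v=1: → [12,23),[9,20),[6,17); WM=−∞
i=3 t=15 v=7: → [15,26),[12,23),[9,20),[6,17); WM=13; [0,11) fires=1
i=4 t=17 v=6: → [15,26),[12,23),[9,20); WM=13
i=5 t=18 v=5: → [18,29),[15,26),[12,23),[9,20); WM=13
i=6 t=25 v=7: → [24,35),[21,32),[18,29),[15,26); WM=13
i=7 t=16 v=1: → [15,26),[12,23),[9,20),[6,17); WM=23; [3,14) fires=1 [6,17) fires=4 [9,20) fires=6 [12,23) fires=5
i=8 t=21 v=3: → [21,32),[18,29),[15,26),[12,23); WM=23
i=9 t=28 v=4: → [27,38),[24,35),[21,32),[18,29); WM=23
i=10 t=4 v=3: DROP (t<23-3); WM=23
i=11 t=28 v=6: → [27,38),[24,35),[21,32),[18,29); WM=26; [15,26) fires=6
i=12 t=31 v=9: → [30,41),[27,38),[24,35),[21,32); WM=26

3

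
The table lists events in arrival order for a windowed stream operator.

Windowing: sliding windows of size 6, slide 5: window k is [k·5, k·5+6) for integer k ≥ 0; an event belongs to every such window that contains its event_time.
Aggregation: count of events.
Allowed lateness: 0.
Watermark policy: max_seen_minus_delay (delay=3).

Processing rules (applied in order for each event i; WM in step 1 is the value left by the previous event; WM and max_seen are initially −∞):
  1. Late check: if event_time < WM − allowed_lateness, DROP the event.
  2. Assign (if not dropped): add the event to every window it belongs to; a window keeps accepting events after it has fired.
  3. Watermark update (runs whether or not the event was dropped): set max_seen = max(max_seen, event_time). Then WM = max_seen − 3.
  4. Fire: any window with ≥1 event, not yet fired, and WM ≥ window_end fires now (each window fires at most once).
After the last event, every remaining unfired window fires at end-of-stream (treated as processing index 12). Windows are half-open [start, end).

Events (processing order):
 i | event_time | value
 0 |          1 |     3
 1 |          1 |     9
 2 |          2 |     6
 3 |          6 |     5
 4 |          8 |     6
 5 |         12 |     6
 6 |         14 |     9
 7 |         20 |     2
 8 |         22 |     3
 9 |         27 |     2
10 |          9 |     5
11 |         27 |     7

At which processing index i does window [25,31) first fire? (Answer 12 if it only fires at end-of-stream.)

i=0 t=1 v=3: → [0,6); WM=-2
i=1 t=1 v=9: → [0,6); WM=-2
i=2 t=2 v=6: → [0,6); WM=-1
i=3 t=6 v=5: → [5,11); WM=3
i=4 t=8 v=6: → [5,11); WM=5
i=5 t=12 v=6: → [10,16); WM=9; [0,6) fires=3
i=6 t=14 v=9: → [10,16); WM=11; [5,11) fires=2
i=7 t=20 v=2: → [20,26),[15,21); WM=17; [10,16) fires=2
i=8 t=22 v=3: → [20,26); WM=19
i=9 t=27 v=2: → [25,31); WM=24; [15,21) fires=1
i=10 t=9 v=5: DROP (t<24-0); WM=24
i=11 t=27 v=7: → [25,31); WM=24

12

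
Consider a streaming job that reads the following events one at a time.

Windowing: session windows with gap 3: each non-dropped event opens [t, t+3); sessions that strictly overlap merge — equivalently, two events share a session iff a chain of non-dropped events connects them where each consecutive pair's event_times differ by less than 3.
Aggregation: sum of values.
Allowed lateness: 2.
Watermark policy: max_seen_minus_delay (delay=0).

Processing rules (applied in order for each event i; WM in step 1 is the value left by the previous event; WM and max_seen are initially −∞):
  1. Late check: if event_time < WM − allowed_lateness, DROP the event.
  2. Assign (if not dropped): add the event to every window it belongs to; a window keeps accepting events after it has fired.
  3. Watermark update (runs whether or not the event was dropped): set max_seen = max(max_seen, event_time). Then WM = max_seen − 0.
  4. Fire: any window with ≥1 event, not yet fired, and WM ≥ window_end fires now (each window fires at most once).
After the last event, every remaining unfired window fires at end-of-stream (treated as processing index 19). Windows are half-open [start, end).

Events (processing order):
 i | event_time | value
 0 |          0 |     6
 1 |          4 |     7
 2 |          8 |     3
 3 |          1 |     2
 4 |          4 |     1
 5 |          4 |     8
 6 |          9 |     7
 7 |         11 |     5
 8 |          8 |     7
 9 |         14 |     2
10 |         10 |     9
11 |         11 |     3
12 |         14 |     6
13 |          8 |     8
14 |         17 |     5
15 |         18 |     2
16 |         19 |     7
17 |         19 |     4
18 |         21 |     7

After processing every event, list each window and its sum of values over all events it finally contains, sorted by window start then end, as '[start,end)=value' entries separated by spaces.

[0,3)=6 [4,7)=7 [8,14)=15 [14,17)=8 [17,24)=25

i=0 t=0 v=6: → [0,3); WM=0
i=1 t=4 v=7: → [4,7); WM=4
i=2 t=8 v=3: → [8,11); WM=8
i=3 t=1 v=2: DROP (t<8-2); WM=8
i=4 t=4 v=1: DROP (t<8-2); WM=8
i=5 t=4 v=8: DROP (t<8-2); WM=8
i=6 t=9 v=7: → [8,12); WM=9
i=7 t=11 v=5: → [8,14); WM=11
i=8 t=8 v=7: DROP (t<11-2); WM=11
i=9 t=14 v=2: → [14,17); WM=14
i=10 t=10 v=9: DROP (t<14-2); WM=14
i=11 t=11 v=3: DROP (t<14-2); WM=14
i=12 t=14 v=6: → [14,17); WM=14
i=13 t=8 v=8: DROP (t<14-2); WM=14
i=14 t=17 v=5: → [17,20); WM=17
i=15 t=18 v=2: → [17,21); WM=18
i=16 t=19 v=7: → [17,22); WM=19
i=17 t=19 v=4: → [17,22); WM=19
i=18 t=21 v=7: → [17,24); WM=21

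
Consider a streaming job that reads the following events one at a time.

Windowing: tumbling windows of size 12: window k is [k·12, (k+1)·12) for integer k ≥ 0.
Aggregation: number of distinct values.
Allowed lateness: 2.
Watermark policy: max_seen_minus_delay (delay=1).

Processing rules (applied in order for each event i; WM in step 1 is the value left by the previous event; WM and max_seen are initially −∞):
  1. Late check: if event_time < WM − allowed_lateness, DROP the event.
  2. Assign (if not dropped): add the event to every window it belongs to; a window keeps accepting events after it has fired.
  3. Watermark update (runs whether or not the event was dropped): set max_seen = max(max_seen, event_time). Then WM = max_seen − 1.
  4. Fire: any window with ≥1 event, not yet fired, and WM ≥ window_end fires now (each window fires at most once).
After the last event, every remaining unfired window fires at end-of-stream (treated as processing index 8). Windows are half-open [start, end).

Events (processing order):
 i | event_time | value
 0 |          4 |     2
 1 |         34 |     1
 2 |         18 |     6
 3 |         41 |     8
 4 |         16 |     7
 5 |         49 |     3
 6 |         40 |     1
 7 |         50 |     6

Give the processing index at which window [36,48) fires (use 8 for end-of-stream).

5

i=0 t=4 v=2: → [0,12); WM=3
i=1 t=34 v=1: → [24,36); WM=33; [0,12) fires=1
i=2 t=18 v=6: DROP (t<33-2); WM=33
i=3 t=41 v=8: → [36,48); WM=40; [24,36) fires=1
i=4 t=16 v=7: DROP (t<40-2); WM=40
i=5 t=49 v=3: → [48,60); WM=48; [36,48) fires=1
i=6 t=40 v=1: DROP (t<48-2); WM=48
i=7 t=50 v=6: → [48,60); WM=49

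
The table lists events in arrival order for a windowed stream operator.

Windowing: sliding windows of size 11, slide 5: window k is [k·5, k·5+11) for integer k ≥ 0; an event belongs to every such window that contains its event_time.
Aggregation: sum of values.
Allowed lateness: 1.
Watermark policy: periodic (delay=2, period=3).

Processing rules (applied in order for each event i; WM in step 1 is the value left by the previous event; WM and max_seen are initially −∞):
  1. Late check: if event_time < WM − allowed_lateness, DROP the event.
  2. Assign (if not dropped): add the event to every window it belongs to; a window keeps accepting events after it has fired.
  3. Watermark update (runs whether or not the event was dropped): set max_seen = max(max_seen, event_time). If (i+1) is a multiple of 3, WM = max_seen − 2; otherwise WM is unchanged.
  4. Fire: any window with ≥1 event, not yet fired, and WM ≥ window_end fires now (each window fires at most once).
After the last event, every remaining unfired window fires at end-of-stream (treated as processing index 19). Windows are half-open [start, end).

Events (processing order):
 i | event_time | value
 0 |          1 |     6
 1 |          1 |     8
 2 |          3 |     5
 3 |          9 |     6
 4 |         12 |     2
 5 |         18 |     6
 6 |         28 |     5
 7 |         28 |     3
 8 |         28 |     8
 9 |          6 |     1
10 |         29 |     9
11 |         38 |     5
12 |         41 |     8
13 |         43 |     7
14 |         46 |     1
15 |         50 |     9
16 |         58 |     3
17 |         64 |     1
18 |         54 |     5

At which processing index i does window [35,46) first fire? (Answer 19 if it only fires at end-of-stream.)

i=0 t=1 v=6: → [0,11); WM=−∞
i=1 t=1 v=8: → [0,11); WM=−∞
i=2 t=3 v=5: → [0,11); WM=1
i=3 t=9 v=6: → [5,16),[0,11); WM=1
i=4 t=12 v=2: → [10,21),[5,16); WM=1
i=5 t=18 v=6: → [15,26),[10,21); WM=16; [0,11) fires=25 [5,16) fires=8
i=6 t=28 v=5: → [25,36),[20,31); WM=16
i=7 t=28 v=3: → [25,36),[20,31); WM=16
i=8 t=28 v=8: → [25,36),[20,31); WM=26; [10,21) fires=8 [15,26) fires=6
i=9 t=6 v=1: DROP (t<26-1); WM=26
i=10 t=29 v=9: → [25,36),[20,31); WM=26
i=11 t=38 v=5: → [35,46),[30,41); WM=36; [20,31) fires=25 [25,36) fires=25
i=12 t=41 v=8: → [40,51),[35,46); WM=36
i=13 t=43 v=7: → [40,51),[35,46); WM=36
i=14 t=46 v=1: → [45,56),[40,51); WM=44; [30,41) fires=5
i=15 t=50 v=9: → [50,61),[45,56),[40,51); WM=44
i=16 t=58 v=3: → [55,66),[50,61); WM=44
i=17 t=64 v=1: → [60,71),[55,66); WM=62; [35,46) fires=20 [40,51) fires=25 [45,56) fires=10 [50,61) fires=12
i=18 t=54 v=5: DROP (t<62-1); WM=62

17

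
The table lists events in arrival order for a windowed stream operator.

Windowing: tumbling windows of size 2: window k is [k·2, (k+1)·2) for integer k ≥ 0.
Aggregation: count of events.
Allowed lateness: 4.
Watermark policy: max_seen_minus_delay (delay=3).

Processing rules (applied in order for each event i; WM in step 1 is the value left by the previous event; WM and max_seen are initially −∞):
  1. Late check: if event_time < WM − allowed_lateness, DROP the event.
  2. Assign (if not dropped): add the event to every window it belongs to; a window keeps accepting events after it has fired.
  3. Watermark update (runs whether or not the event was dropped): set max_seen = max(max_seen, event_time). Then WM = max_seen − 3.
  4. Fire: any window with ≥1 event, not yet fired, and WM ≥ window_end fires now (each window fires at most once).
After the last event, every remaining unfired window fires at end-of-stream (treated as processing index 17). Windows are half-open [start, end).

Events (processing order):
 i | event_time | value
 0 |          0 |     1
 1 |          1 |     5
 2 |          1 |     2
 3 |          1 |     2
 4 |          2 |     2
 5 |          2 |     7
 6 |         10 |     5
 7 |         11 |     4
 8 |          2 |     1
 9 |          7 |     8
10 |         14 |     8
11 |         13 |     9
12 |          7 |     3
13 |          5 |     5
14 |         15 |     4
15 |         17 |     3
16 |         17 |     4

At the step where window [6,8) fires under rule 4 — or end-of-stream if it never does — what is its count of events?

i=0 t=0 v=1: → [0,2); WM=-3
i=1 t=1 v=5: → [0,2); WM=-2
i=2 t=1 v=2: → [0,2); WM=-2
i=3 t=1 v=2: → [0,2); WM=-2
i=4 t=2 v=2: → [2,4); WM=-1
i=5 t=2 v=7: → [2,4); WM=-1
i=6 t=10 v=5: → [10,12); WM=7; [0,2) fires=4 [2,4) fires=2
i=7 t=11 v=4: → [10,12); WM=8
i=8 t=2 v=1: DROP (t<8-4); WM=8
i=9 t=7 v=8: → [6,8); WM=8; [6,8) fires=1
i=10 t=14 v=8: → [14,16); WM=11
i=11 t=13 v=9: → [12,14); WM=11
i=12 t=7 v=3: → [6,8); WM=11
i=13 t=5 v=5: DROP (t<11-4); WM=11
i=14 t=15 v=4: → [14,16); WM=12; [10,12) fires=2
i=15 t=17 v=3: → [16,18); WM=14; [12,14) fires=1
i=16 t=17 v=4: → [16,18); WM=14

1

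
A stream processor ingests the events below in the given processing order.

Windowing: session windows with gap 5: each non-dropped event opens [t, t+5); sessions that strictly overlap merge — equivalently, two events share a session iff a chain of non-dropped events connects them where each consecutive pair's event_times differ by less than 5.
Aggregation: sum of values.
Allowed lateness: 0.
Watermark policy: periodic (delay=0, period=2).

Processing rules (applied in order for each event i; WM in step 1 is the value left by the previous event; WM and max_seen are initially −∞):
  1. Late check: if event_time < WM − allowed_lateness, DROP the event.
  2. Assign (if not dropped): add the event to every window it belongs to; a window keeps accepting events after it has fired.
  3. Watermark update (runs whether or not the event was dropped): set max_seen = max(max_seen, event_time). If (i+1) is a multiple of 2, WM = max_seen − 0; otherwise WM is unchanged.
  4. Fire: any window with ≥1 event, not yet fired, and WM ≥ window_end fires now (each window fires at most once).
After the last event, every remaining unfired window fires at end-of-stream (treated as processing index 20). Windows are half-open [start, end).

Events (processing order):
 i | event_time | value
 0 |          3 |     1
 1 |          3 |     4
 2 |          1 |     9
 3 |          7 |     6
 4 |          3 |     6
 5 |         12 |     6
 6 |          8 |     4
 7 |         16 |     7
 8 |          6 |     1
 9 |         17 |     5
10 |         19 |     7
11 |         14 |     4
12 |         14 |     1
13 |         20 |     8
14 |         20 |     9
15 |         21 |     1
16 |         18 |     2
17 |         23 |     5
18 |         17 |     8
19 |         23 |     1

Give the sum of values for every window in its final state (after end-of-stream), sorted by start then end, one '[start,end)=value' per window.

[3,12)=11 [12,28)=49

i=0 t=3 v=1: → [3,8); WM=−∞
i=1 t=3 v=4: → [3,8); WM=3
i=2 t=1 v=9: DROP (t<3-0); WM=3
i=3 t=7 v=6: → [3,12); WM=7
i=4 t=3 v=6: DROP (t<7-0); WM=7
i=5 t=12 v=6: → [12,17); WM=12
i=6 t=8 v=4: DROP (t<12-0); WM=12
i=7 t=16 v=7: → [12,21); WM=16
i=8 t=6 v=1: DROP (t<16-0); WM=16
i=9 t=17 v=5: → [12,22); WM=17
i=10 t=19 v=7: → [12,24); WM=17
i=11 t=14 v=4: DROP (t<17-0); WM=19
i=12 t=14 v=1: DROP (t<19-0); WM=19
i=13 t=20 v=8: → [12,25); WM=20
i=14 t=20 v=9: → [12,25); WM=20
i=15 t=21 v=1: → [12,26); WM=21
i=16 t=18 v=2: DROP (t<21-0); WM=21
i=17 t=23 v=5: → [12,28); WM=23
i=18 t=17 v=8: DROP (t<23-0); WM=23
i=19 t=23 v=1: → [12,28); WM=23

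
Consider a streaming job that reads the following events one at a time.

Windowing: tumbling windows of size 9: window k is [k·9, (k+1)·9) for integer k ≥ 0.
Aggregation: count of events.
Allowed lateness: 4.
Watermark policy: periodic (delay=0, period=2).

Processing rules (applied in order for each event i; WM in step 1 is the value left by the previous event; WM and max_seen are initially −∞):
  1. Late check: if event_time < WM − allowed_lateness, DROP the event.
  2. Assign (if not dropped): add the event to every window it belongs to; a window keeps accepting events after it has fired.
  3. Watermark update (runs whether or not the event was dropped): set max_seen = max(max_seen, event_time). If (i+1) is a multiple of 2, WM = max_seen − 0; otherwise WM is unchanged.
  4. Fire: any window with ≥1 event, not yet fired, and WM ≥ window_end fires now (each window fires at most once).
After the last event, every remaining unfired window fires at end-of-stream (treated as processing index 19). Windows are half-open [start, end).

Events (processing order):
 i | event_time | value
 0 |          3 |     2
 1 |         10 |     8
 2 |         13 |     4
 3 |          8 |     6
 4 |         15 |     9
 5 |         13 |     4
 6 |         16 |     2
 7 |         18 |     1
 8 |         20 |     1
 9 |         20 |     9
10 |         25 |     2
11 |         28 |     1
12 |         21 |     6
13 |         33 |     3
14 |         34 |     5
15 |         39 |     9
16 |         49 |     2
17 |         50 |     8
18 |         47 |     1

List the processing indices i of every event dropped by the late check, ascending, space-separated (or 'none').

12

i=0 t=3 v=2: → [0,9); WM=−∞
i=1 t=10 v=8: → [9,18); WM=10; [0,9) fires=1
i=2 t=13 v=4: → [9,18); WM=10
i=3 t=8 v=6: → [0,9); WM=13
i=4 t=15 v=9: → [9,18); WM=13
i=5 t=13 v=4: → [9,18); WM=15
i=6 t=16 v=2: → [9,18); WM=15
i=7 t=18 v=1: → [18,27); WM=18; [9,18) fires=5
i=8 t=20 v=1: → [18,27); WM=18
i=9 t=20 v=9: → [18,27); WM=20
i=10 t=25 v=2: → [18,27); WM=20
i=11 t=28 v=1: → [27,36); WM=28; [18,27) fires=4
i=12 t=21 v=6: DROP (t<28-4); WM=28
i=13 t=33 v=3: → [27,36); WM=33
i=14 t=34 v=5: → [27,36); WM=33
i=15 t=39 v=9: → [36,45); WM=39; [27,36) fires=3
i=16 t=49 v=2: → [45,54); WM=39
i=17 t=50 v=8: → [45,54); WM=50; [36,45) fires=1
i=18 t=47 v=1: → [45,54); WM=50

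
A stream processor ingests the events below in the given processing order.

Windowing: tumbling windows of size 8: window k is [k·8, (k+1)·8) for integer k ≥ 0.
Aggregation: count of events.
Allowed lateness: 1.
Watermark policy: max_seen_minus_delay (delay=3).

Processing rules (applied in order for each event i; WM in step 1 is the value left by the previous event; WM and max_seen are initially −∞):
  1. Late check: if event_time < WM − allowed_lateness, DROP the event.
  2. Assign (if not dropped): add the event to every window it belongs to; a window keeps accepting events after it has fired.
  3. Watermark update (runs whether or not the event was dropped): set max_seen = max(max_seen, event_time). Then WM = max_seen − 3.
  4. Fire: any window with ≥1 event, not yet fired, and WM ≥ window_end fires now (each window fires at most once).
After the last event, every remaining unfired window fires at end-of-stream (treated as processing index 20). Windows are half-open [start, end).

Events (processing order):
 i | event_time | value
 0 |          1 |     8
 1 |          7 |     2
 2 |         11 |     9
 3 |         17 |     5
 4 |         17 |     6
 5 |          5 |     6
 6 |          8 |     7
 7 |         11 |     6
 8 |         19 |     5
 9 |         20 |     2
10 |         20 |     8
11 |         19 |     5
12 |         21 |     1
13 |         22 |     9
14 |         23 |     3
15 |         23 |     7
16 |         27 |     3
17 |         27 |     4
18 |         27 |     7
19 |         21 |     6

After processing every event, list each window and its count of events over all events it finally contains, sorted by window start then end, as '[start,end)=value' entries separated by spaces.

[0,8)=2 [8,16)=1 [16,24)=10 [24,32)=3

i=0 t=1 v=8: → [0,8); WM=-2
i=1 t=7 v=2: → [0,8); WM=4
i=2 t=11 v=9: → [8,16); WM=8; [0,8) fires=2
i=3 t=17 v=5: → [16,24); WM=14
i=4 t=17 v=6: → [16,24); WM=14
i=5 t=5 v=6: DROP (t<14-1); WM=14
i=6 t=8 v=7: DROP (t<14-1); WM=14
i=7 t=11 v=6: DROP (t<14-1); WM=14
i=8 t=19 v=5: → [16,24); WM=16; [8,16) fires=1
i=9 t=20 v=2: → [16,24); WM=17
i=10 t=20 v=8: → [16,24); WM=17
i=11 t=19 v=5: → [16,24); WM=17
i=12 t=21 v=1: → [16,24); WM=18
i=13 t=22 v=9: → [16,24); WM=19
i=14 t=23 v=3: → [16,24); WM=20
i=15 t=23 v=7: → [16,24); WM=20
i=16 t=27 v=3: → [24,32); WM=24; [16,24) fires=10
i=17 t=27 v=4: → [24,32); WM=24
i=18 t=27 v=7: → [24,32); WM=24
i=19 t=21 v=6: DROP (t<24-1); WM=24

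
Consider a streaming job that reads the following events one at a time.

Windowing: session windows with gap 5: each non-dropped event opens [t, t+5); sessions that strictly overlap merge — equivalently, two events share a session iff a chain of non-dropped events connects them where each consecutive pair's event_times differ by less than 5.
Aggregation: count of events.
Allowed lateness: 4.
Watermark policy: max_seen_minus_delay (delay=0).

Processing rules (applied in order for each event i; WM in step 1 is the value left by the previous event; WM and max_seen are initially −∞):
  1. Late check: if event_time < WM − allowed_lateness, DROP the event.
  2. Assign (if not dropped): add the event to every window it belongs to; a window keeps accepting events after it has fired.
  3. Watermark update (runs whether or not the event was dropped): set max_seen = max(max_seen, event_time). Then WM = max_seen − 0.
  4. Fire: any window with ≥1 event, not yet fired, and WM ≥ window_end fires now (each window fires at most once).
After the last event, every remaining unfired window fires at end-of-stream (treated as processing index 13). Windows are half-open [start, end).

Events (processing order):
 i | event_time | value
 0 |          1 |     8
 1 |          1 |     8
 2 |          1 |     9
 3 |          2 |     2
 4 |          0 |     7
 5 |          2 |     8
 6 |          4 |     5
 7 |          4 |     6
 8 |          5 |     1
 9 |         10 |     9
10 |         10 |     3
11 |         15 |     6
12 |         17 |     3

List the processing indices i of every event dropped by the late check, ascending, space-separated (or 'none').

i=0 t=1 v=8: → [1,6); WM=1
i=1 t=1 v=8: → [1,6); WM=1
i=2 t=1 v=9: → [1,6); WM=1
i=3 t=2 v=2: → [1,7); WM=2
i=4 t=0 v=7: → [0,7); WM=2
i=5 t=2 v=8: → [0,7); WM=2
i=6 t=4 v=5: → [0,9); WM=4
i=7 t=4 v=6: → [0,9); WM=4
i=8 t=5 v=1: → [0,10); WM=5
i=9 t=10 v=9: → [10,15); WM=10
i=10 t=10 v=3: → [10,15); WM=10
i=11 t=15 v=6: → [15,20); WM=15
i=12 t=17 v=3: → [15,22); WM=17

none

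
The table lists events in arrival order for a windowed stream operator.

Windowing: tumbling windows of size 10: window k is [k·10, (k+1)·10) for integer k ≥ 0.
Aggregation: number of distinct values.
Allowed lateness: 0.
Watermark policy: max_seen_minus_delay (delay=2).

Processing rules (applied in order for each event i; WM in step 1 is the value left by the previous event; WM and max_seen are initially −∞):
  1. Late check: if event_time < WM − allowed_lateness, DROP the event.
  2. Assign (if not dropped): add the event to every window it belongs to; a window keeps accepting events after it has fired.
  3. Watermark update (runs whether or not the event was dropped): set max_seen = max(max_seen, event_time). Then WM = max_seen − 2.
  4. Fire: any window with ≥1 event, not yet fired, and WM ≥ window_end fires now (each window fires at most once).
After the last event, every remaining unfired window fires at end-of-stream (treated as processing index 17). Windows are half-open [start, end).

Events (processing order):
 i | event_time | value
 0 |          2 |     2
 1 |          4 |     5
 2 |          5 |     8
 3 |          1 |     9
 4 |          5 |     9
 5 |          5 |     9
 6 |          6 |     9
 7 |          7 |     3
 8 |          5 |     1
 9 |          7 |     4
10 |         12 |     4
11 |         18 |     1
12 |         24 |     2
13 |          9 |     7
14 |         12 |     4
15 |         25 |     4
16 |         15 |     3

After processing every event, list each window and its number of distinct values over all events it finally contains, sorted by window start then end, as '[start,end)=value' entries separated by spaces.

[0,10)=7 [10,20)=2 [20,30)=2

i=0 t=2 v=2: → [0,10); WM=0
i=1 t=4 v=5: → [0,10); WM=2
i=2 t=5 v=8: → [0,10); WM=3
i=3 t=1 v=9: DROP (t<3-0); WM=3
i=4 t=5 v=9: → [0,10); WM=3
i=5 t=5 v=9: → [0,10); WM=3
i=6 t=6 v=9: → [0,10); WM=4
i=7 t=7 v=3: → [0,10); WM=5
i=8 t=5 v=1: → [0,10); WM=5
i=9 t=7 v=4: → [0,10); WM=5
i=10 t=12 v=4: → [10,20); WM=10; [0,10) fires=7
i=11 t=18 v=1: → [10,20); WM=16
i=12 t=24 v=2: → [20,30); WM=22; [10,20) fires=2
i=13 t=9 v=7: DROP (t<22-0); WM=22
i=14 t=12 v=4: DROP (t<22-0); WM=22
i=15 t=25 v=4: → [20,30); WM=23
i=16 t=15 v=3: DROP (t<23-0); WM=23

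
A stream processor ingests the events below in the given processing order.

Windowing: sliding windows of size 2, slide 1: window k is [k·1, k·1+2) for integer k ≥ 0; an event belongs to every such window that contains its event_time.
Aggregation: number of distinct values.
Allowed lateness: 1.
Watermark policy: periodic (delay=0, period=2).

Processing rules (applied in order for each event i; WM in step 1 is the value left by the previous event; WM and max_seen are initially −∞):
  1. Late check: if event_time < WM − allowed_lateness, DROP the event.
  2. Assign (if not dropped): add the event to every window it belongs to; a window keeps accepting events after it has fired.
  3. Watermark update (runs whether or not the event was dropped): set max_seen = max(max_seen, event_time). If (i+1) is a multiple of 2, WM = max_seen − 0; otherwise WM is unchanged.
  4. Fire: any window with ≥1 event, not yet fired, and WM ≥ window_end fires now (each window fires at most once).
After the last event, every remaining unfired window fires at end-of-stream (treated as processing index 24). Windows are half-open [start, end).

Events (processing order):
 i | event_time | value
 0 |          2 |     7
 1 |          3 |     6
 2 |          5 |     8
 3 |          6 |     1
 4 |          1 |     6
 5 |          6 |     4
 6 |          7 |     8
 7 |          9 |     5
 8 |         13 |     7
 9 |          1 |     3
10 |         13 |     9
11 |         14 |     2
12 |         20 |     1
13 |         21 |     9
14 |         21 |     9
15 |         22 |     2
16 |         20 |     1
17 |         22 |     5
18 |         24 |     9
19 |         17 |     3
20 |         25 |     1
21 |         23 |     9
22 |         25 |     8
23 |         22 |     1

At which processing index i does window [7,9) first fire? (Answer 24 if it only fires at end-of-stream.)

7

i=0 t=2 v=7: → [2,4),[1,3); WM=−∞
i=1 t=3 v=6: → [3,5),[2,4); WM=3; [1,3) fires=1
i=2 t=5 v=8: → [5,7),[4,6); WM=3
i=3 t=6 v=1: → [6,8),[5,7); WM=6; [2,4) fires=2 [3,5) fires=1 [4,6) fires=1
i=4 t=1 v=6: DROP (t<6-1); WM=6
i=5 t=6 v=4: → [6,8),[5,7); WM=6
i=6 t=7 v=8: → [7,9),[6,8); WM=6
i=7 t=9 v=5: → [9,11),[8,10); WM=9; [5,7) fires=3 [6,8) fires=3 [7,9) fires=1
i=8 t=13 v=7: → [13,15),[12,14); WM=9
i=9 t=1 v=3: DROP (t<9-1); WM=13; [8,10) fires=1 [9,11) fires=1
i=10 t=13 v=9: → [13,15),[12,14); WM=13
i=11 t=14 v=2: → [14,16),[13,15); WM=14; [12,14) fires=2
i=12 t=20 v=1: → [20,22),[19,21); WM=14
i=13 t=21 v=9: → [21,23),[20,22); WM=21; [13,15) fires=3 [14,16) fires=1 [19,21) fires=1
i=14 t=21 v=9: → [21,23),[20,22); WM=21
i=15 t=22 v=2: → [22,24),[21,23); WM=22; [20,22) fires=2
i=16 t=20 v=1: DROP (t<22-1); WM=22
i=17 t=22 v=5: → [22,24),[21,23); WM=22
i=18 t=24 v=9: → [24,26),[23,25); WM=22
i=19 t=17 v=3: DROP (t<22-1); WM=24; [21,23) fires=3 [22,24) fires=2
i=20 t=25 v=1: → [25,27),[24,26); WM=24
i=21 t=23 v=9: → [23,25),[22,24); WM=25; [23,25) fires=1
i=22 t=25 v=8: → [25,27),[24,26); WM=25
i=23 t=22 v=1: DROP (t<25-1); WM=25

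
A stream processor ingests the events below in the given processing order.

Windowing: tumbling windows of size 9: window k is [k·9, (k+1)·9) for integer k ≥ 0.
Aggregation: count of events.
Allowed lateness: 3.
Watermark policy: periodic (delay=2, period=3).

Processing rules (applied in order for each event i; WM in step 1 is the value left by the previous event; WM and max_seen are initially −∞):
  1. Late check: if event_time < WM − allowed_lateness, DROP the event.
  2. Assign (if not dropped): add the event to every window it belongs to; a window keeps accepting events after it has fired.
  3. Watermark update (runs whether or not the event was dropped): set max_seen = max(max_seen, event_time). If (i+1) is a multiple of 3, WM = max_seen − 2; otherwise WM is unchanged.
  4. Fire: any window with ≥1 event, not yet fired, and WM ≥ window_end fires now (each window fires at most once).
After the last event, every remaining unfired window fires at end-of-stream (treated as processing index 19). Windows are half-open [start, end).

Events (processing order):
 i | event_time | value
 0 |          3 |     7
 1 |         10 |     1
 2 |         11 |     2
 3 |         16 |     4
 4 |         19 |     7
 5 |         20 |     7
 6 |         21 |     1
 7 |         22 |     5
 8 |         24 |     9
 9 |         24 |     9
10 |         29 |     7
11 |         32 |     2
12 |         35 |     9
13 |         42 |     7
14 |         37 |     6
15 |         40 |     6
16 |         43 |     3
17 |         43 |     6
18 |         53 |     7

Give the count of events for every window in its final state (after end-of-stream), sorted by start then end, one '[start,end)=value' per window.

[0,9)=1 [9,18)=3 [18,27)=6 [27,36)=3 [36,45)=5 [45,54)=1

i=0 t=3 v=7: → [0,9); WM=−∞
i=1 t=10 v=1: → [9,18); WM=−∞
i=2 t=11 v=2: → [9,18); WM=9; [0,9) fires=1
i=3 t=16 v=4: → [9,18); WM=9
i=4 t=19 v=7: → [18,27); WM=9
i=5 t=20 v=7: → [18,27); WM=18; [9,18) fires=3
i=6 t=21 v=1: → [18,27); WM=18
i=7 t=22 v=5: → [18,27); WM=18
i=8 t=24 v=9: → [18,27); WM=22
i=9 t=24 v=9: → [18,27); WM=22
i=10 t=29 v=7: → [27,36); WM=22
i=11 t=32 v=2: → [27,36); WM=30; [18,27) fires=6
i=12 t=35 v=9: → [27,36); WM=30
i=13 t=42 v=7: → [36,45); WM=30
i=14 t=37 v=6: → [36,45); WM=40; [27,36) fires=3
i=15 t=40 v=6: → [36,45); WM=40
i=16 t=43 v=3: → [36,45); WM=40
i=17 t=43 v=6: → [36,45); WM=41
i=18 t=53 v=7: → [45,54); WM=41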